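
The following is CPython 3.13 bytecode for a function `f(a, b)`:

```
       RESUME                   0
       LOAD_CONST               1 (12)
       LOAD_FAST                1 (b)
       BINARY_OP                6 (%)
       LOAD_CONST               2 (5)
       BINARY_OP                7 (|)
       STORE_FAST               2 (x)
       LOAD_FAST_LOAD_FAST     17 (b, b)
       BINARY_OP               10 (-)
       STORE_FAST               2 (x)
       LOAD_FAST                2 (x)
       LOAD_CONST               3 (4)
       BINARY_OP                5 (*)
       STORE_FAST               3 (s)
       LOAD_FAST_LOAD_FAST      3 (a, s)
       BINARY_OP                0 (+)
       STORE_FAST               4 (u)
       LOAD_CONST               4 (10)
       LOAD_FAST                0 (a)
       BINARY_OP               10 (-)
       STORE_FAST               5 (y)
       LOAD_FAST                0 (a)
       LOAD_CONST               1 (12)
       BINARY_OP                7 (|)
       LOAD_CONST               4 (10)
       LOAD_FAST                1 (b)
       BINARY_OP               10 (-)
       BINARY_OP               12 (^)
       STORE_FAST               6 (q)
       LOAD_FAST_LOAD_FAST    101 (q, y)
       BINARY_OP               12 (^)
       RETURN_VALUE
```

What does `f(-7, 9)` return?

-19

LOAD_CONST → push 12. Stack: [12]
LOAD_FAST b → push 9. Stack: [12, 9]
BINARY_OP % → 12 % 9 = 3. Stack: [3]
LOAD_CONST → push 5. Stack: [3, 5]
BINARY_OP | → 3 | 5 = 7. Stack: [7]
STORE_FAST x → x=7. Stack: []
LOAD_FAST_LOAD_FAST b,b → push 9,9. Stack: [9, 9]
BINARY_OP - → 9 - 9 = 0. Stack: [0]
STORE_FAST x → x=0. Stack: []
LOAD_FAST x → push 0. Stack: [0]
LOAD_CONST → push 4. Stack: [0, 4]
BINARY_OP * → 0 * 4 = 0. Stack: [0]
STORE_FAST s → s=0. Stack: []
LOAD_FAST_LOAD_FAST a,s → push -7,0. Stack: [-7, 0]
BINARY_OP + → -7 + 0 = -7. Stack: [-7]
STORE_FAST u → u=-7. Stack: []
LOAD_CONST → push 10. Stack: [10]
LOAD_FAST a → push -7. Stack: [10, -7]
BINARY_OP - → 10 - -7 = 17. Stack: [17]
STORE_FAST y → y=17. Stack: []
LOAD_FAST a → push -7. Stack: [-7]
LOAD_CONST → push 12. Stack: [-7, 12]
BINARY_OP | → -7 | 12 = -3. Stack: [-3]
LOAD_CONST → push 10. Stack: [-3, 10]
LOAD_FAST b → push 9. Stack: [-3, 10, 9]
BINARY_OP - → 10 - 9 = 1. Stack: [-3, 1]
BINARY_OP ^ → -3 ^ 1 = -4. Stack: [-4]
STORE_FAST q → q=-4. Stack: []
LOAD_FAST_LOAD_FAST q,y → push -4,17. Stack: [-4, 17]
BINARY_OP ^ → -4 ^ 17 = -19. Stack: [-19]
RETURN_VALUE → return -19.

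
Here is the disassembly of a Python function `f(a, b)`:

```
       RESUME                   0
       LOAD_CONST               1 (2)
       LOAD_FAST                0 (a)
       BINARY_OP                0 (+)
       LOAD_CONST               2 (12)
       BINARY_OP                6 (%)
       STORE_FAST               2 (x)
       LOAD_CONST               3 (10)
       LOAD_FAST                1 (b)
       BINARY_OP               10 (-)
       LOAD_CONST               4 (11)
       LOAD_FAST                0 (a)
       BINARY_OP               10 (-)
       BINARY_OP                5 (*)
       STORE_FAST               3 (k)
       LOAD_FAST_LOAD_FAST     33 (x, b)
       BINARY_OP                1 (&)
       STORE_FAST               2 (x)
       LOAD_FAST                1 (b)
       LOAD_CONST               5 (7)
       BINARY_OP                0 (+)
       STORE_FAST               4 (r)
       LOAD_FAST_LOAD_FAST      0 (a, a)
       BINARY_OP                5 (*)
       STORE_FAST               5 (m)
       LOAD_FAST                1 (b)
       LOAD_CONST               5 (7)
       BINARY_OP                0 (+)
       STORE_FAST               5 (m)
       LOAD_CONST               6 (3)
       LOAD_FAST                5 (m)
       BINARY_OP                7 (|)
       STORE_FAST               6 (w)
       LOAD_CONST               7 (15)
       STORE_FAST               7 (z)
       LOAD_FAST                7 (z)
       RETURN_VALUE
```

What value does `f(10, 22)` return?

15

LOAD_CONST → push 2. Stack: [2]
LOAD_FAST a → push 10. Stack: [2, 10]
BINARY_OP + → 2 + 10 = 12. Stack: [12]
LOAD_CONST → push 12. Stack: [12, 12]
BINARY_OP % → 12 % 12 = 0. Stack: [0]
STORE_FAST x → x=0. Stack: []
LOAD_CONST → push 10. Stack: [10]
LOAD_FAST b → push 22. Stack: [10, 22]
BINARY_OP - → 10 - 22 = -12. Stack: [-12]
LOAD_CONST → push 11. Stack: [-12, 11]
LOAD_FAST a → push 10. Stack: [-12, 11, 10]
BINARY_OP - → 11 - 10 = 1. Stack: [-12, 1]
BINARY_OP * → -12 * 1 = -12. Stack: [-12]
STORE_FAST k → k=-12. Stack: []
LOAD_FAST_LOAD_FAST x,b → push 0,22. Stack: [0, 22]
BINARY_OP & → 0 & 22 = 0. Stack: [0]
STORE_FAST x → x=0. Stack: []
LOAD_FAST b → push 22. Stack: [22]
LOAD_CONST → push 7. Stack: [22, 7]
BINARY_OP + → 22 + 7 = 29. Stack: [29]
STORE_FAST r → r=29. Stack: []
LOAD_FAST_LOAD_FAST a,a → push 10,10. Stack: [10, 10]
BINARY_OP * → 10 * 10 = 100. Stack: [100]
STORE_FAST m → m=100. Stack: []
LOAD_FAST b → push 22. Stack: [22]
LOAD_CONST → push 7. Stack: [22, 7]
BINARY_OP + → 22 + 7 = 29. Stack: [29]
STORE_FAST m → m=29. Stack: []
LOAD_CONST → push 3. Stack: [3]
LOAD_FAST m → push 29. Stack: [3, 29]
BINARY_OP | → 3 | 29 = 31. Stack: [31]
STORE_FAST w → w=31. Stack: []
LOAD_CONST → push 15. Stack: [15]
STORE_FAST z → z=15. Stack: []
LOAD_FAST z → push 15. Stack: [15]
RETURN_VALUE → return 15.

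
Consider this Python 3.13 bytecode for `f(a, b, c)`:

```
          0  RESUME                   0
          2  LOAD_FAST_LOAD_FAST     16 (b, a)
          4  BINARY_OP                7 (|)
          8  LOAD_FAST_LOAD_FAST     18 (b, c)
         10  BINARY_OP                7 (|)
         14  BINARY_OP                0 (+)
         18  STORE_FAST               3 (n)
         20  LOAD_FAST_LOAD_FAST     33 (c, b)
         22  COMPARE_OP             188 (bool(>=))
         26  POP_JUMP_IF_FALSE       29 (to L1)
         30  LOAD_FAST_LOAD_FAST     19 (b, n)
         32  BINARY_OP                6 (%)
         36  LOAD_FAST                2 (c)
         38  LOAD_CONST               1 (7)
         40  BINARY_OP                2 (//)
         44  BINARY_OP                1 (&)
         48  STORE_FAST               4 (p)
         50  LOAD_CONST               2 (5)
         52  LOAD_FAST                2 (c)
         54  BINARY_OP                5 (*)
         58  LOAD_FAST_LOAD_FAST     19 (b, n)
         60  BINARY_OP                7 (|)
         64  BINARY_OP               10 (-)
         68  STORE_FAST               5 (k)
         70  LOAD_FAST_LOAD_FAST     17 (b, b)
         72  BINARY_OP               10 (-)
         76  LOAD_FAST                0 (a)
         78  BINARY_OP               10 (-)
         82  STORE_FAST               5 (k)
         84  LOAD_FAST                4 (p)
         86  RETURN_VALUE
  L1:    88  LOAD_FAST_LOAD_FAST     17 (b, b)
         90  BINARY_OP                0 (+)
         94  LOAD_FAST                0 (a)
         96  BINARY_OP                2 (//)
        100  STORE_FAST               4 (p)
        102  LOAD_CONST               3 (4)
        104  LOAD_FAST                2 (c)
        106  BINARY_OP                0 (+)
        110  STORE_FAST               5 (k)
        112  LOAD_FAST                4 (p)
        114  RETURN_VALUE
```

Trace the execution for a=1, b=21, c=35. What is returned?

5

LOAD_FAST_LOAD_FAST b,a → push 21,1. Stack: [21, 1]
BINARY_OP | → 21 | 1 = 21. Stack: [21]
LOAD_FAST_LOAD_FAST b,c → push 21,35. Stack: [21, 21, 35]
BINARY_OP | → 21 | 35 = 55. Stack: [21, 55]
BINARY_OP + → 21 + 55 = 76. Stack: [76]
STORE_FAST n → n=76. Stack: []
LOAD_FAST_LOAD_FAST c,b → push 35,21. Stack: [35, 21]
COMPARE_OP bool(>=) → 35 vs 21 = True. Stack: [True]
POP_JUMP_IF_FALSE → pop True; no jump. Stack: []
LOAD_FAST_LOAD_FAST b,n → push 21,76. Stack: [21, 76]
BINARY_OP % → 21 % 76 = 21. Stack: [21]
LOAD_FAST c → push 35. Stack: [21, 35]
LOAD_CONST → push 7. Stack: [21, 35, 7]
BINARY_OP // → 35 // 7 = 5. Stack: [21, 5]
BINARY_OP & → 21 & 5 = 5. Stack: [5]
STORE_FAST p → p=5. Stack: []
LOAD_CONST → push 5. Stack: [5]
LOAD_FAST c → push 35. Stack: [5, 35]
BINARY_OP * → 5 * 35 = 175. Stack: [175]
LOAD_FAST_LOAD_FAST b,n → push 21,76. Stack: [175, 21, 76]
BINARY_OP | → 21 | 76 = 93. Stack: [175, 93]
BINARY_OP - → 175 - 93 = 82. Stack: [82]
STORE_FAST k → k=82. Stack: []
LOAD_FAST_LOAD_FAST b,b → push 21,21. Stack: [21, 21]
BINARY_OP - → 21 - 21 = 0. Stack: [0]
LOAD_FAST a → push 1. Stack: [0, 1]
BINARY_OP - → 0 - 1 = -1. Stack: [-1]
STORE_FAST k → k=-1. Stack: []
LOAD_FAST p → push 5. Stack: [5]
RETURN_VALUE → return 5.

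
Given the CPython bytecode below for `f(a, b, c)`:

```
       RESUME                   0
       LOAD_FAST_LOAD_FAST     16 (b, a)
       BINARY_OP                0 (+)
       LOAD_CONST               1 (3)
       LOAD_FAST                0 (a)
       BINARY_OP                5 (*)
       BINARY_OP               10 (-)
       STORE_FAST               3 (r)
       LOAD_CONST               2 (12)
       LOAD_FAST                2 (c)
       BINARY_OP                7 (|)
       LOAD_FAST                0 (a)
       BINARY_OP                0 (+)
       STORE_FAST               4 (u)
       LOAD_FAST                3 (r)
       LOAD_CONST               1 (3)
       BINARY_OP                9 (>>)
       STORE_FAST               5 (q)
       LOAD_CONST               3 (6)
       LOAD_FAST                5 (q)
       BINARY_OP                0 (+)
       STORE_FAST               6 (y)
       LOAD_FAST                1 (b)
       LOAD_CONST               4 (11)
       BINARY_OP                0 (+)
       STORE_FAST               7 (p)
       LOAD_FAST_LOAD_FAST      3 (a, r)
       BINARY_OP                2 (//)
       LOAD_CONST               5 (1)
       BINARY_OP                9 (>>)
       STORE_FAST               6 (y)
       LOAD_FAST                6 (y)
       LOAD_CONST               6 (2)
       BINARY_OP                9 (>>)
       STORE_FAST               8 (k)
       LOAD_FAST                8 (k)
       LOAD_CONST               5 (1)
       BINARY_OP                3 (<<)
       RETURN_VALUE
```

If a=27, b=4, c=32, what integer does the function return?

-2

LOAD_FAST_LOAD_FAST b,a → push 4,27. Stack: [4, 27]
BINARY_OP + → 4 + 27 = 31. Stack: [31]
LOAD_CONST → push 3. Stack: [31, 3]
LOAD_FAST a → push 27. Stack: [31, 3, 27]
BINARY_OP * → 3 * 27 = 81. Stack: [31, 81]
BINARY_OP - → 31 - 81 = -50. Stack: [-50]
STORE_FAST r → r=-50. Stack: []
LOAD_CONST → push 12. Stack: [12]
LOAD_FAST c → push 32. Stack: [12, 32]
BINARY_OP | → 12 | 32 = 44. Stack: [44]
LOAD_FAST a → push 27. Stack: [44, 27]
BINARY_OP + → 44 + 27 = 71. Stack: [71]
STORE_FAST u → u=71. Stack: []
LOAD_FAST r → push -50. Stack: [-50]
LOAD_CONST → push 3. Stack: [-50, 3]
BINARY_OP >> → -50 >> 3 = -7. Stack: [-7]
STORE_FAST q → q=-7. Stack: []
LOAD_CONST → push 6. Stack: [6]
LOAD_FAST q → push -7. Stack: [6, -7]
BINARY_OP + → 6 + -7 = -1. Stack: [-1]
STORE_FAST y → y=-1. Stack: []
LOAD_FAST b → push 4. Stack: [4]
LOAD_CONST → push 11. Stack: [4, 11]
BINARY_OP + → 4 + 11 = 15. Stack: [15]
STORE_FAST p → p=15. Stack: []
LOAD_FAST_LOAD_FAST a,r → push 27,-50. Stack: [27, -50]
BINARY_OP // → 27 // -50 = -1. Stack: [-1]
LOAD_CONST → push 1. Stack: [-1, 1]
BINARY_OP >> → -1 >> 1 = -1. Stack: [-1]
STORE_FAST y → y=-1. Stack: []
LOAD_FAST y → push -1. Stack: [-1]
LOAD_CONST → push 2. Stack: [-1, 2]
BINARY_OP >> → -1 >> 2 = -1. Stack: [-1]
STORE_FAST k → k=-1. Stack: []
LOAD_FAST k → push -1. Stack: [-1]
LOAD_CONST → push 1. Stack: [-1, 1]
BINARY_OP << → -1 << 1 = -2. Stack: [-2]
RETURN_VALUE → return -2.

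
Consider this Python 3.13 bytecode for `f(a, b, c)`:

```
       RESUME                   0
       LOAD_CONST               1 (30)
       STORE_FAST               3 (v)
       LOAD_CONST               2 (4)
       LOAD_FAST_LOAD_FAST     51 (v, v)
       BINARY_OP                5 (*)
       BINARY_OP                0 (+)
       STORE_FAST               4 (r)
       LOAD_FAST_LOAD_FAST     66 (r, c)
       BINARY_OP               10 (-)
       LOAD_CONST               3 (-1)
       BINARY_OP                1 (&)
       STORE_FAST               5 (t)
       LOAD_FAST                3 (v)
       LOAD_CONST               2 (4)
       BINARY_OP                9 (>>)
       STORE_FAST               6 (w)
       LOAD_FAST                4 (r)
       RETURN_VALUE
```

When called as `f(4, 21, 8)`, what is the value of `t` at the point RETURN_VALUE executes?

LOAD_CONST → push 30. Stack: [30]
STORE_FAST v → v=30. Stack: []
LOAD_CONST → push 4. Stack: [4]
LOAD_FAST_LOAD_FAST v,v → push 30,30. Stack: [4, 30, 30]
BINARY_OP * → 30 * 30 = 900. Stack: [4, 900]
BINARY_OP + → 4 + 900 = 904. Stack: [904]
STORE_FAST r → r=904. Stack: []
LOAD_FAST_LOAD_FAST r,c → push 904,8. Stack: [904, 8]
BINARY_OP - → 904 - 8 = 896. Stack: [896]
LOAD_CONST → push -1. Stack: [896, -1]
BINARY_OP & → 896 & -1 = 896. Stack: [896]
STORE_FAST t → t=896. Stack: []
LOAD_FAST v → push 30. Stack: [30]
LOAD_CONST → push 4. Stack: [30, 4]
BINARY_OP >> → 30 >> 4 = 1. Stack: [1]
STORE_FAST w → w=1. Stack: []
LOAD_FAST r → push 904. Stack: [904]
RETURN_VALUE → return 904.

896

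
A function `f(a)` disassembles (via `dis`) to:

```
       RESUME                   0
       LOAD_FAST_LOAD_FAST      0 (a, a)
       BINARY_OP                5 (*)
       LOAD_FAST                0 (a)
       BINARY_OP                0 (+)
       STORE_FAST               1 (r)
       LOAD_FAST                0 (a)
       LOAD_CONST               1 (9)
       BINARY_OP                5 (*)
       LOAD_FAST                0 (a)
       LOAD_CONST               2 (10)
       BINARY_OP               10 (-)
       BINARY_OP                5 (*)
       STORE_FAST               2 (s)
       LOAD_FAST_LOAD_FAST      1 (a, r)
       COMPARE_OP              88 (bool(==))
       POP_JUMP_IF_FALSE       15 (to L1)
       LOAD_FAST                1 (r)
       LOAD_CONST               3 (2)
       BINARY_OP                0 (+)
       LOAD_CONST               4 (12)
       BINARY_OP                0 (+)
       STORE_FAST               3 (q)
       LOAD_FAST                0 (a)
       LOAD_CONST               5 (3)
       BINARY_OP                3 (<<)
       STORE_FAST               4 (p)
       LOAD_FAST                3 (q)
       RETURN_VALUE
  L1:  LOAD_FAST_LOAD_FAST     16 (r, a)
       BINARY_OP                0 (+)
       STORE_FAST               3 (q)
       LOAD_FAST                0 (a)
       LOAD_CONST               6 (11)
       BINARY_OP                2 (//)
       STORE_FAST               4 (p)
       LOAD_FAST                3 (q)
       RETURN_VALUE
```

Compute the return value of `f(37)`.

1443

LOAD_FAST_LOAD_FAST a,a → push 37,37. Stack: [37, 37]
BINARY_OP * → 37 * 37 = 1369. Stack: [1369]
LOAD_FAST a → push 37. Stack: [1369, 37]
BINARY_OP + → 1369 + 37 = 1406. Stack: [1406]
STORE_FAST r → r=1406. Stack: []
LOAD_FAST a → push 37. Stack: [37]
LOAD_CONST → push 9. Stack: [37, 9]
BINARY_OP * → 37 * 9 = 333. Stack: [333]
LOAD_FAST a → push 37. Stack: [333, 37]
LOAD_CONST → push 10. Stack: [333, 37, 10]
BINARY_OP - → 37 - 10 = 27. Stack: [333, 27]
BINARY_OP * → 333 * 27 = 8991. Stack: [8991]
STORE_FAST s → s=8991. Stack: []
LOAD_FAST_LOAD_FAST a,r → push 37,1406. Stack: [37, 1406]
COMPARE_OP bool(==) → 37 vs 1406 = False. Stack: [False]
POP_JUMP_IF_FALSE → pop False; jump. Stack: []
LOAD_FAST_LOAD_FAST r,a → push 1406,37. Stack: [1406, 37]
BINARY_OP + → 1406 + 37 = 1443. Stack: [1443]
STORE_FAST q → q=1443. Stack: []
LOAD_FAST a → push 37. Stack: [37]
LOAD_CONST → push 11. Stack: [37, 11]
BINARY_OP // → 37 // 11 = 3. Stack: [3]
STORE_FAST p → p=3. Stack: []
LOAD_FAST q → push 1443. Stack: [1443]
RETURN_VALUE → return 1443.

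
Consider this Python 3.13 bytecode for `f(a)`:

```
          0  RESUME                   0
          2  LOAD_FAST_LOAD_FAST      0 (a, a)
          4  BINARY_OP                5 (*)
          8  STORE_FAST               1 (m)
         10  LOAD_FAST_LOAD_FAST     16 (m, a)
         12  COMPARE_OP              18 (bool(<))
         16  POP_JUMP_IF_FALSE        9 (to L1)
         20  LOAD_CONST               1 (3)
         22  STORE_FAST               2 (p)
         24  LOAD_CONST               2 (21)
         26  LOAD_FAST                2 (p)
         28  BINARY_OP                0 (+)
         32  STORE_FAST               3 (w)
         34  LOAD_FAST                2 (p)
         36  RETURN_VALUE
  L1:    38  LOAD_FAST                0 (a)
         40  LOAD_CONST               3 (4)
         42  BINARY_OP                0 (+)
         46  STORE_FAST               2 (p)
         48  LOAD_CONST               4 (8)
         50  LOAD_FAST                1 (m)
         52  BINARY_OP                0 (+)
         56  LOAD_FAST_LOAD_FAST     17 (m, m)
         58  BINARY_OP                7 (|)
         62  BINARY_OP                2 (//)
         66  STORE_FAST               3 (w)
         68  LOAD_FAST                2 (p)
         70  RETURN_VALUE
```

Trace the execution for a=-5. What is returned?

-1

LOAD_FAST_LOAD_FAST a,a → push -5,-5. Stack: [-5, -5]
BINARY_OP * → -5 * -5 = 25. Stack: [25]
STORE_FAST m → m=25. Stack: []
LOAD_FAST_LOAD_FAST m,a → push 25,-5. Stack: [25, -5]
COMPARE_OP bool(<) → 25 vs -5 = False. Stack: [False]
POP_JUMP_IF_FALSE → pop False; jump. Stack: []
LOAD_FAST a → push -5. Stack: [-5]
LOAD_CONST → push 4. Stack: [-5, 4]
BINARY_OP + → -5 + 4 = -1. Stack: [-1]
STORE_FAST p → p=-1. Stack: []
LOAD_CONST → push 8. Stack: [8]
LOAD_FAST m → push 25. Stack: [8, 25]
BINARY_OP + → 8 + 25 = 33. Stack: [33]
LOAD_FAST_LOAD_FAST m,m → push 25,25. Stack: [33, 25, 25]
BINARY_OP | → 25 | 25 = 25. Stack: [33, 25]
BINARY_OP // → 33 // 25 = 1. Stack: [1]
STORE_FAST w → w=1. Stack: []
LOAD_FAST p → push -1. Stack: [-1]
RETURN_VALUE → return -1.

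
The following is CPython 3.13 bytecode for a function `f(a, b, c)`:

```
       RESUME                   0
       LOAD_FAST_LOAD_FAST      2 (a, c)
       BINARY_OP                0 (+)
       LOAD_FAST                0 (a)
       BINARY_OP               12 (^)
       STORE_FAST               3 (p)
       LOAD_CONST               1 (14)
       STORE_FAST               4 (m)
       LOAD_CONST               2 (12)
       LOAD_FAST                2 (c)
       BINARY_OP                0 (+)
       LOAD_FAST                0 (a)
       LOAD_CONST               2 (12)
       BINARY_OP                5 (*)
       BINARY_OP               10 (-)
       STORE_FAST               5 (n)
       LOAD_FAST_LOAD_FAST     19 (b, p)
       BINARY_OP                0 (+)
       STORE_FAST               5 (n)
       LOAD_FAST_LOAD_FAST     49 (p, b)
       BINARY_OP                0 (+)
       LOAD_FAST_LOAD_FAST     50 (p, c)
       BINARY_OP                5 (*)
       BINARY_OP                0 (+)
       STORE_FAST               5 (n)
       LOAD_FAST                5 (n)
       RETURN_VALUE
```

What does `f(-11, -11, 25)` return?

LOAD_FAST_LOAD_FAST a,c → push -11,25. Stack: [-11, 25]
BINARY_OP + → -11 + 25 = 14. Stack: [14]
LOAD_FAST a → push -11. Stack: [14, -11]
BINARY_OP ^ → 14 ^ -11 = -5. Stack: [-5]
STORE_FAST p → p=-5. Stack: []
LOAD_CONST → push 14. Stack: [14]
STORE_FAST m → m=14. Stack: []
LOAD_CONST → push 12. Stack: [12]
LOAD_FAST c → push 25. Stack: [12, 25]
BINARY_OP + → 12 + 25 = 37. Stack: [37]
LOAD_FAST a → push -11. Stack: [37, -11]
LOAD_CONST → push 12. Stack: [37, -11, 12]
BINARY_OP * → -11 * 12 = -132. Stack: [37, -132]
BINARY_OP - → 37 - -132 = 169. Stack: [169]
STORE_FAST n → n=169. Stack: []
LOAD_FAST_LOAD_FAST b,p → push -11,-5. Stack: [-11, -5]
BINARY_OP + → -11 + -5 = -16. Stack: [-16]
STORE_FAST n → n=-16. Stack: []
LOAD_FAST_LOAD_FAST p,b → push -5,-11. Stack: [-5, -11]
BINARY_OP + → -5 + -11 = -16. Stack: [-16]
LOAD_FAST_LOAD_FAST p,c → push -5,25. Stack: [-16, -5, 25]
BINARY_OP * → -5 * 25 = -125. Stack: [-16, -125]
BINARY_OP + → -16 + -125 = -141. Stack: [-141]
STORE_FAST n → n=-141. Stack: []
LOAD_FAST n → push -141. Stack: [-141]
RETURN_VALUE → return -141.

-141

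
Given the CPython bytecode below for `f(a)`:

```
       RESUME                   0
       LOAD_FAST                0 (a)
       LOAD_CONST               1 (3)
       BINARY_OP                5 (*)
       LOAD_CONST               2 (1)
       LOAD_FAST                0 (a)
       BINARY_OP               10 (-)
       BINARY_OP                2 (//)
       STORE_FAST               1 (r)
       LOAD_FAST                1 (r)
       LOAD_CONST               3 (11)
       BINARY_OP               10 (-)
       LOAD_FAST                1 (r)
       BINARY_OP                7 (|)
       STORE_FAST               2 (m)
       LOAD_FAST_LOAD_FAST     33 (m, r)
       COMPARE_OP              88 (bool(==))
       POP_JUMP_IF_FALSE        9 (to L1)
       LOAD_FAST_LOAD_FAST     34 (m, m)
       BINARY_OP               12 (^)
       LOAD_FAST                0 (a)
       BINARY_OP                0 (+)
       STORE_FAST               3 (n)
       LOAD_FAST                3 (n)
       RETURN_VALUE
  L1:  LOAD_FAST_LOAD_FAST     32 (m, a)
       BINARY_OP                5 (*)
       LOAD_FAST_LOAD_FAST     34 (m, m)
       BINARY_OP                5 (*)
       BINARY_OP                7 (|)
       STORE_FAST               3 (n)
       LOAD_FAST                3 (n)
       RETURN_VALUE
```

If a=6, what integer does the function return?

LOAD_FAST a → push 6. Stack: [6]
LOAD_CONST → push 3. Stack: [6, 3]
BINARY_OP * → 6 * 3 = 18. Stack: [18]
LOAD_CONST → push 1. Stack: [18, 1]
LOAD_FAST a → push 6. Stack: [18, 1, 6]
BINARY_OP - → 1 - 6 = -5. Stack: [18, -5]
BINARY_OP // → 18 // -5 = -4. Stack: [-4]
STORE_FAST r → r=-4. Stack: []
LOAD_FAST r → push -4. Stack: [-4]
LOAD_CONST → push 11. Stack: [-4, 11]
BINARY_OP - → -4 - 11 = -15. Stack: [-15]
LOAD_FAST r → push -4. Stack: [-15, -4]
BINARY_OP | → -15 | -4 = -3. Stack: [-3]
STORE_FAST m → m=-3. Stack: []
LOAD_FAST_LOAD_FAST m,r → push -3,-4. Stack: [-3, -4]
COMPARE_OP bool(==) → -3 vs -4 = False. Stack: [False]
POP_JUMP_IF_FALSE → pop False; jump. Stack: []
LOAD_FAST_LOAD_FAST m,a → push -3,6. Stack: [-3, 6]
BINARY_OP * → -3 * 6 = -18. Stack: [-18]
LOAD_FAST_LOAD_FAST m,m → push -3,-3. Stack: [-18, -3, -3]
BINARY_OP * → -3 * -3 = 9. Stack: [-18, 9]
BINARY_OP | → -18 | 9 = -17. Stack: [-17]
STORE_FAST n → n=-17. Stack: []
LOAD_FAST n → push -17. Stack: [-17]
RETURN_VALUE → return -17.

-17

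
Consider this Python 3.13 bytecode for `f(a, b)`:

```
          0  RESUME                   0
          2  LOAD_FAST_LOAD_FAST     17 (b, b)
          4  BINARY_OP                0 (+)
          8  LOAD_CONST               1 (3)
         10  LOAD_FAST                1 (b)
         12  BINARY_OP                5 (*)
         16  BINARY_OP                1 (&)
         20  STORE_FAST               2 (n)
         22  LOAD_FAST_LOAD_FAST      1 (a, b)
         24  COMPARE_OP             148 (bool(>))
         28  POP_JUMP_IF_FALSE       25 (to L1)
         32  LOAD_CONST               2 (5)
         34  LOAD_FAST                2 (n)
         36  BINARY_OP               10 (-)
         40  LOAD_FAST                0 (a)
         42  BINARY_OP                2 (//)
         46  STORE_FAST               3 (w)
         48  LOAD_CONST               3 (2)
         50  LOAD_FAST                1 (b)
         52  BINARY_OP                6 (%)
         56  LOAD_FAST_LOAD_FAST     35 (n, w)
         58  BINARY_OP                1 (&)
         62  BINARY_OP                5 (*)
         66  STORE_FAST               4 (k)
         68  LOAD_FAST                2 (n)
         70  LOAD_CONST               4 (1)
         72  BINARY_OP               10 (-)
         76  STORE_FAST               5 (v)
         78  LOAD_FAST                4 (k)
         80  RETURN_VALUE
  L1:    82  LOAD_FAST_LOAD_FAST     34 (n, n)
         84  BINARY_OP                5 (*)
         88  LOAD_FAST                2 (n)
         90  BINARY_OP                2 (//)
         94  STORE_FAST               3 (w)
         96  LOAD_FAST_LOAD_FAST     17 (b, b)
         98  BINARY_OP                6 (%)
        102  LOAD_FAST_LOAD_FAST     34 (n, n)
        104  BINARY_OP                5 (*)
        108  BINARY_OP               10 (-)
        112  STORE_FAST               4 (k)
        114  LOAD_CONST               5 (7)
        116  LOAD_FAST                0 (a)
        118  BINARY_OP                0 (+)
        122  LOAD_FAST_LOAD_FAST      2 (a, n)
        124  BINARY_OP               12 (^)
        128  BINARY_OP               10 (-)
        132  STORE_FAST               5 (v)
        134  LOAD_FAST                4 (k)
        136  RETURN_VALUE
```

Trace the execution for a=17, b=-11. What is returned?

-18

LOAD_FAST_LOAD_FAST b,b → push -11,-11. Stack: [-11, -11]
BINARY_OP + → -11 + -11 = -22. Stack: [-22]
LOAD_CONST → push 3. Stack: [-22, 3]
LOAD_FAST b → push -11. Stack: [-22, 3, -11]
BINARY_OP * → 3 * -11 = -33. Stack: [-22, -33]
BINARY_OP & → -22 & -33 = -54. Stack: [-54]
STORE_FAST n → n=-54. Stack: []
LOAD_FAST_LOAD_FAST a,b → push 17,-11. Stack: [17, -11]
COMPARE_OP bool(>) → 17 vs -11 = True. Stack: [True]
POP_JUMP_IF_FALSE → pop True; no jump. Stack: []
LOAD_CONST → push 5. Stack: [5]
LOAD_FAST n → push -54. Stack: [5, -54]
BINARY_OP - → 5 - -54 = 59. Stack: [59]
LOAD_FAST a → push 17. Stack: [59, 17]
BINARY_OP // → 59 // 17 = 3. Stack: [3]
STORE_FAST w → w=3. Stack: []
LOAD_CONST → push 2. Stack: [2]
LOAD_FAST b → push -11. Stack: [2, -11]
BINARY_OP % → 2 % -11 = -9. Stack: [-9]
LOAD_FAST_LOAD_FAST n,w → push -54,3. Stack: [-9, -54, 3]
BINARY_OP & → -54 & 3 = 2. Stack: [-9, 2]
BINARY_OP * → -9 * 2 = -18. Stack: [-18]
STORE_FAST k → k=-18. Stack: []
LOAD_FAST n → push -54. Stack: [-54]
LOAD_CONST → push 1. Stack: [-54, 1]
BINARY_OP - → -54 - 1 = -55. Stack: [-55]
STORE_FAST v → v=-55. Stack: []
LOAD_FAST k → push -18. Stack: [-18]
RETURN_VALUE → return -18.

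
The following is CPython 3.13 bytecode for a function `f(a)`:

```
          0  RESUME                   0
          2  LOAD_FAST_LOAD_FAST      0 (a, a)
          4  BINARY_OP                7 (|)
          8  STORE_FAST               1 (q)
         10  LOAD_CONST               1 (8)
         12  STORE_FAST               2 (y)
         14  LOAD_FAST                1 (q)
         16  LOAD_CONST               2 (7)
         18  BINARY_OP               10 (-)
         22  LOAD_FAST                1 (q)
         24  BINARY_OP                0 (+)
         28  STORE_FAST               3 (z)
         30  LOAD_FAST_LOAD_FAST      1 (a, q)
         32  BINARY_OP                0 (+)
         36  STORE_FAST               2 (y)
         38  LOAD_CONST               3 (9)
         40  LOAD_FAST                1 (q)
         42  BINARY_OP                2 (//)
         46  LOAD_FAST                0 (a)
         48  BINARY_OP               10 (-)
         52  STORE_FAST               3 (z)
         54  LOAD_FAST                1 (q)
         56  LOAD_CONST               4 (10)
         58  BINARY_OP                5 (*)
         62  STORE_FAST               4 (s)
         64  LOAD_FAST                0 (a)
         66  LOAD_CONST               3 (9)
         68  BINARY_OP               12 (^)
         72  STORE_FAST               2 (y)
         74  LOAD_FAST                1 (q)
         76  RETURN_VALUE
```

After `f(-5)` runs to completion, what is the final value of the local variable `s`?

LOAD_FAST_LOAD_FAST a,a → push -5,-5. Stack: [-5, -5]
BINARY_OP | → -5 | -5 = -5. Stack: [-5]
STORE_FAST q → q=-5. Stack: []
LOAD_CONST → push 8. Stack: [8]
STORE_FAST y → y=8. Stack: []
LOAD_FAST q → push -5. Stack: [-5]
LOAD_CONST → push 7. Stack: [-5, 7]
BINARY_OP - → -5 - 7 = -12. Stack: [-12]
LOAD_FAST q → push -5. Stack: [-12, -5]
BINARY_OP + → -12 + -5 = -17. Stack: [-17]
STORE_FAST z → z=-17. Stack: []
LOAD_FAST_LOAD_FAST a,q → push -5,-5. Stack: [-5, -5]
BINARY_OP + → -5 + -5 = -10. Stack: [-10]
STORE_FAST y → y=-10. Stack: []
LOAD_CONST → push 9. Stack: [9]
LOAD_FAST q → push -5. Stack: [9, -5]
BINARY_OP // → 9 // -5 = -2. Stack: [-2]
LOAD_FAST a → push -5. Stack: [-2, -5]
BINARY_OP - → -2 - -5 = 3. Stack: [3]
STORE_FAST z → z=3. Stack: []
LOAD_FAST q → push -5. Stack: [-5]
LOAD_CONST → push 10. Stack: [-5, 10]
BINARY_OP * → -5 * 10 = -50. Stack: [-50]
STORE_FAST s → s=-50. Stack: []
LOAD_FAST a → push -5. Stack: [-5]
LOAD_CONST → push 9. Stack: [-5, 9]
BINARY_OP ^ → -5 ^ 9 = -14. Stack: [-14]
STORE_FAST y → y=-14. Stack: []
LOAD_FAST q → push -5. Stack: [-5]
RETURN_VALUE → return -5.

-50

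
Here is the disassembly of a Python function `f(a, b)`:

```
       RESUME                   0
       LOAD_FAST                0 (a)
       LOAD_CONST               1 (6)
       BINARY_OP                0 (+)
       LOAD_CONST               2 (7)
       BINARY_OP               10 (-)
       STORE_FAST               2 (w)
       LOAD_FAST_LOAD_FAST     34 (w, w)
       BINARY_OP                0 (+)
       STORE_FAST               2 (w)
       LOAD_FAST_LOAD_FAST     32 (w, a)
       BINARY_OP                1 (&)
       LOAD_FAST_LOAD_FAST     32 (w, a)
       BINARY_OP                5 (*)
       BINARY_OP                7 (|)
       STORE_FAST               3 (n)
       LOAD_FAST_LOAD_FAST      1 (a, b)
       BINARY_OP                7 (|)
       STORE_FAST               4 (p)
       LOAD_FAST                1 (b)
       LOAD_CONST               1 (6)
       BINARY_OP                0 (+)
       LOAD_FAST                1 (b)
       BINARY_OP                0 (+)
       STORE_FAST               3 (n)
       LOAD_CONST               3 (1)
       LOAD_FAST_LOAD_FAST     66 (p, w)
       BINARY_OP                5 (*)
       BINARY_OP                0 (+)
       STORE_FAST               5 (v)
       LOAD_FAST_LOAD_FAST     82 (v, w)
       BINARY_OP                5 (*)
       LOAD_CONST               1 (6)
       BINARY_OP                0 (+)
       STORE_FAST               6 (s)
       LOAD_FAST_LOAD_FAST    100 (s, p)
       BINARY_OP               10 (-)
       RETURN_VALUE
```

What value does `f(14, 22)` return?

20282

LOAD_FAST a → push 14. Stack: [14]
LOAD_CONST → push 6. Stack: [14, 6]
BINARY_OP + → 14 + 6 = 20. Stack: [20]
LOAD_CONST → push 7. Stack: [20, 7]
BINARY_OP - → 20 - 7 = 13. Stack: [13]
STORE_FAST w → w=13. Stack: []
LOAD_FAST_LOAD_FAST w,w → push 13,13. Stack: [13, 13]
BINARY_OP + → 13 + 13 = 26. Stack: [26]
STORE_FAST w → w=26. Stack: []
LOAD_FAST_LOAD_FAST w,a → push 26,14. Stack: [26, 14]
BINARY_OP & → 26 & 14 = 10. Stack: [10]
LOAD_FAST_LOAD_FAST w,a → push 26,14. Stack: [10, 26, 14]
BINARY_OP * → 26 * 14 = 364. Stack: [10, 364]
BINARY_OP | → 10 | 364 = 366. Stack: [366]
STORE_FAST n → n=366. Stack: []
LOAD_FAST_LOAD_FAST a,b → push 14,22. Stack: [14, 22]
BINARY_OP | → 14 | 22 = 30. Stack: [30]
STORE_FAST p → p=30. Stack: []
LOAD_FAST b → push 22. Stack: [22]
LOAD_CONST → push 6. Stack: [22, 6]
BINARY_OP + → 22 + 6 = 28. Stack: [28]
LOAD_FAST b → push 22. Stack: [28, 22]
BINARY_OP + → 28 + 22 = 50. Stack: [50]
STORE_FAST n → n=50. Stack: []
LOAD_CONST → push 1. Stack: [1]
LOAD_FAST_LOAD_FAST p,w → push 30,26. Stack: [1, 30, 26]
BINARY_OP * → 30 * 26 = 780. Stack: [1, 780]
BINARY_OP + → 1 + 780 = 781. Stack: [781]
STORE_FAST v → v=781. Stack: []
LOAD_FAST_LOAD_FAST v,w → push 781,26. Stack: [781, 26]
BINARY_OP * → 781 * 26 = 20306. Stack: [20306]
LOAD_CONST → push 6. Stack: [20306, 6]
BINARY_OP + → 20306 + 6 = 20312. Stack: [20312]
STORE_FAST s → s=20312. Stack: []
LOAD_FAST_LOAD_FAST s,p → push 20312,30. Stack: [20312, 30]
BINARY_OP - → 20312 - 30 = 20282. Stack: [20282]
RETURN_VALUE → return 20282.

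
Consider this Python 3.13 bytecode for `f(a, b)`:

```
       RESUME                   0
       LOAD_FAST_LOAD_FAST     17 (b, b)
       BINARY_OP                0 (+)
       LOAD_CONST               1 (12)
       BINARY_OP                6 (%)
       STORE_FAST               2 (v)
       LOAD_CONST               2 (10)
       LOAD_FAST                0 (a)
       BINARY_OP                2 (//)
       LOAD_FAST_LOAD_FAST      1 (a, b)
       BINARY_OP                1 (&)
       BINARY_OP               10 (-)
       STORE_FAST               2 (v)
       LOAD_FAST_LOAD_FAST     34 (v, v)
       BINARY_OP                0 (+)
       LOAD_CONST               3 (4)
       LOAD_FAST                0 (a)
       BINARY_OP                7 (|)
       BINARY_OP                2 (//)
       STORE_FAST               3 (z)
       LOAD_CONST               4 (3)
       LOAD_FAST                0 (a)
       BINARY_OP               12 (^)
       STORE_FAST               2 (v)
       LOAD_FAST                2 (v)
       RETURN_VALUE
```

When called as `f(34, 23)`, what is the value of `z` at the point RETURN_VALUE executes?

LOAD_FAST_LOAD_FAST b,b → push 23,23. Stack: [23, 23]
BINARY_OP + → 23 + 23 = 46. Stack: [46]
LOAD_CONST → push 12. Stack: [46, 12]
BINARY_OP % → 46 % 12 = 10. Stack: [10]
STORE_FAST v → v=10. Stack: []
LOAD_CONST → push 10. Stack: [10]
LOAD_FAST a → push 34. Stack: [10, 34]
BINARY_OP // → 10 // 34 = 0. Stack: [0]
LOAD_FAST_LOAD_FAST a,b → push 34,23. Stack: [0, 34, 23]
BINARY_OP & → 34 & 23 = 2. Stack: [0, 2]
BINARY_OP - → 0 - 2 = -2. Stack: [-2]
STORE_FAST v → v=-2. Stack: []
LOAD_FAST_LOAD_FAST v,v → push -2,-2. Stack: [-2, -2]
BINARY_OP + → -2 + -2 = -4. Stack: [-4]
LOAD_CONST → push 4. Stack: [-4, 4]
LOAD_FAST a → push 34. Stack: [-4, 4, 34]
BINARY_OP | → 4 | 34 = 38. Stack: [-4, 38]
BINARY_OP // → -4 // 38 = -1. Stack: [-1]
STORE_FAST z → z=-1. Stack: []
LOAD_CONST → push 3. Stack: [3]
LOAD_FAST a → push 34. Stack: [3, 34]
BINARY_OP ^ → 3 ^ 34 = 33. Stack: [33]
STORE_FAST v → v=33. Stack: []
LOAD_FAST v → push 33. Stack: [33]
RETURN_VALUE → return 33.

-1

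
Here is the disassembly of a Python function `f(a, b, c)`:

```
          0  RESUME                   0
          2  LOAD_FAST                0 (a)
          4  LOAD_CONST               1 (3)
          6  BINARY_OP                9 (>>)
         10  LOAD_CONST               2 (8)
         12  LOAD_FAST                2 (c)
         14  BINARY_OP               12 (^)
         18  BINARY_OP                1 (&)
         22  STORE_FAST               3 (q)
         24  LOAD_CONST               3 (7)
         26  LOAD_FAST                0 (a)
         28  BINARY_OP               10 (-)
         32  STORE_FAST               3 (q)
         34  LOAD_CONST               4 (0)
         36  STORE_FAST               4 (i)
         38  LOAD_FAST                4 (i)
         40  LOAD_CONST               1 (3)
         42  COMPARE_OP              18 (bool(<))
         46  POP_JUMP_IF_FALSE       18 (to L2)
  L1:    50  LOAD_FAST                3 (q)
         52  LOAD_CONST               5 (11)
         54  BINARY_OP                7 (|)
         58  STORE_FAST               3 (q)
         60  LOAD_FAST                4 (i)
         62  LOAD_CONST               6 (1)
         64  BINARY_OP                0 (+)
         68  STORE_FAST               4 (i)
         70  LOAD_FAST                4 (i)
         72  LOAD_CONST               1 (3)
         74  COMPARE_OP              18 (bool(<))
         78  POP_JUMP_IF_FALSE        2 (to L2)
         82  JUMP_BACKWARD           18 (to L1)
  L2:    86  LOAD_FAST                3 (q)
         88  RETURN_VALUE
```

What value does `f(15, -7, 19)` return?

LOAD_FAST a → push 15. Stack: [15]
LOAD_CONST → push 3. Stack: [15, 3]
BINARY_OP >> → 15 >> 3 = 1. Stack: [1]
LOAD_CONST → push 8. Stack: [1, 8]
LOAD_FAST c → push 19. Stack: [1, 8, 19]
BINARY_OP ^ → 8 ^ 19 = 27. Stack: [1, 27]
BINARY_OP & → 1 & 27 = 1. Stack: [1]
STORE_FAST q → q=1. Stack: []
LOAD_CONST → push 7. Stack: [7]
LOAD_FAST a → push 15. Stack: [7, 15]
BINARY_OP - → 7 - 15 = -8. Stack: [-8]
STORE_FAST q → q=-8. Stack: []
LOAD_CONST → push 0. Stack: [0]
STORE_FAST i → i=0. Stack: []
LOAD_FAST i → push 0. Stack: [0]
LOAD_CONST → push 3. Stack: [0, 3]
COMPARE_OP bool(<) → 0 vs 3 = True. Stack: [True]
POP_JUMP_IF_FALSE → pop True; no jump. Stack: []
LOAD_FAST q → push -8. Stack: [-8]
LOAD_CONST → push 11. Stack: [-8, 11]
BINARY_OP | → -8 | 11 = -5. Stack: [-5]
STORE_FAST q → q=-5. Stack: []
LOAD_FAST i → push 0. Stack: [0]
LOAD_CONST → push 1. Stack: [0, 1]
BINARY_OP + → 0 + 1 = 1. Stack: [1]
STORE_FAST i → i=1. Stack: []
LOAD_FAST i → push 1. Stack: [1]
LOAD_CONST → push 3. Stack: [1, 3]
COMPARE_OP bool(<) → 1 vs 3 = True. Stack: [True]
POP_JUMP_IF_FALSE → pop True; no jump. Stack: []
LOAD_FAST q → push -5. Stack: [-5]
LOAD_CONST → push 11. Stack: [-5, 11]
BINARY_OP | → -5 | 11 = -5. Stack: [-5]
STORE_FAST q → q=-5. Stack: []
LOAD_FAST i → push 1. Stack: [1]
LOAD_CONST → push 1. Stack: [1, 1]
BINARY_OP + → 1 + 1 = 2. Stack: [2]
STORE_FAST i → i=2. Stack: []
LOAD_FAST i → push 2. Stack: [2]
LOAD_CONST → push 3. Stack: [2, 3]
COMPARE_OP bool(<) → 2 vs 3 = True. Stack: [True]
POP_JUMP_IF_FALSE → pop True; no jump. Stack: []
LOAD_FAST q → push -5. Stack: [-5]
LOAD_CONST → push 11. Stack: [-5, 11]
BINARY_OP | → -5 | 11 = -5. Stack: [-5]
STORE_FAST q → q=-5. Stack: []
LOAD_FAST i → push 2. Stack: [2]
LOAD_CONST → push 1. Stack: [2, 1]
BINARY_OP + → 2 + 1 = 3. Stack: [3]
STORE_FAST i → i=3. Stack: []
LOAD_FAST i → push 3. Stack: [3]
LOAD_CONST → push 3. Stack: [3, 3]
COMPARE_OP bool(<) → 3 vs 3 = False. Stack: [False]
POP_JUMP_IF_FALSE → pop False; jump. Stack: []
LOAD_FAST q → push -5. Stack: [-5]
RETURN_VALUE → return -5.

-5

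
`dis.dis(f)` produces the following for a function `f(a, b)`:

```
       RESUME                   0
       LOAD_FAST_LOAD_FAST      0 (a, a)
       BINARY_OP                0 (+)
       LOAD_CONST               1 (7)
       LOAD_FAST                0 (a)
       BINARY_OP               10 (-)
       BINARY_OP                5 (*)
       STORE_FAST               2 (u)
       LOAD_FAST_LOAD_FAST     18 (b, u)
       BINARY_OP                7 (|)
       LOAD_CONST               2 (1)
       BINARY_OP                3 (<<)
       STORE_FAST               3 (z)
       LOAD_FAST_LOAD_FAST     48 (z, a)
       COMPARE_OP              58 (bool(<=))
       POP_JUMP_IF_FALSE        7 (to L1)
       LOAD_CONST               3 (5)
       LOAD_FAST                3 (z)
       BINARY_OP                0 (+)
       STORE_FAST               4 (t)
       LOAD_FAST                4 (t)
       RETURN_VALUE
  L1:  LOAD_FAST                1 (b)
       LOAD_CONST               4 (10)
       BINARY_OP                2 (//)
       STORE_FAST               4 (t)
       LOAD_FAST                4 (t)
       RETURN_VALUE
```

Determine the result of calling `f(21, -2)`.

1

LOAD_FAST_LOAD_FAST a,a → push 21,21. Stack: [21, 21]
BINARY_OP + → 21 + 21 = 42. Stack: [42]
LOAD_CONST → push 7. Stack: [42, 7]
LOAD_FAST a → push 21. Stack: [42, 7, 21]
BINARY_OP - → 7 - 21 = -14. Stack: [42, -14]
BINARY_OP * → 42 * -14 = -588. Stack: [-588]
STORE_FAST u → u=-588. Stack: []
LOAD_FAST_LOAD_FAST b,u → push -2,-588. Stack: [-2, -588]
BINARY_OP | → -2 | -588 = -2. Stack: [-2]
LOAD_CONST → push 1. Stack: [-2, 1]
BINARY_OP << → -2 << 1 = -4. Stack: [-4]
STORE_FAST z → z=-4. Stack: []
LOAD_FAST_LOAD_FAST z,a → push -4,21. Stack: [-4, 21]
COMPARE_OP bool(<=) → -4 vs 21 = True. Stack: [True]
POP_JUMP_IF_FALSE → pop True; no jump. Stack: []
LOAD_CONST → push 5. Stack: [5]
LOAD_FAST z → push -4. Stack: [5, -4]
BINARY_OP + → 5 + -4 = 1. Stack: [1]
STORE_FAST t → t=1. Stack: []
LOAD_FAST t → push 1. Stack: [1]
RETURN_VALUE → return 1.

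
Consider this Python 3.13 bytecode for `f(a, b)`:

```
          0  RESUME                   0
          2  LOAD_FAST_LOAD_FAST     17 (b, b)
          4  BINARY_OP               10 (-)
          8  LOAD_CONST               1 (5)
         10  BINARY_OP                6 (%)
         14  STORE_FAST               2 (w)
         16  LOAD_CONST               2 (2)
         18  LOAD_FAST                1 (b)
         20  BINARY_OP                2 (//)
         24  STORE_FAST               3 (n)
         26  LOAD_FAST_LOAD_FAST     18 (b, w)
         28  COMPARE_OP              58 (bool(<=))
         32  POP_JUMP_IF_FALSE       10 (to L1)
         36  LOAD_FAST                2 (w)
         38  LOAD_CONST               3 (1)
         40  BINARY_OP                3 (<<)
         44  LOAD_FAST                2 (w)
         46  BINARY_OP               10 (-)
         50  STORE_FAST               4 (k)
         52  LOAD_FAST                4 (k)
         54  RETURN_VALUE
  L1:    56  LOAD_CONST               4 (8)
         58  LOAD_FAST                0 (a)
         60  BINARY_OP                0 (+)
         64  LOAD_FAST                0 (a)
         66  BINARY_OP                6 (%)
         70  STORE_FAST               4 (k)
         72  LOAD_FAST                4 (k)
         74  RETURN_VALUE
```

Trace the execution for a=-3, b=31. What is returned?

-1

LOAD_FAST_LOAD_FAST b,b → push 31,31. Stack: [31, 31]
BINARY_OP - → 31 - 31 = 0. Stack: [0]
LOAD_CONST → push 5. Stack: [0, 5]
BINARY_OP % → 0 % 5 = 0. Stack: [0]
STORE_FAST w → w=0. Stack: []
LOAD_CONST → push 2. Stack: [2]
LOAD_FAST b → push 31. Stack: [2, 31]
BINARY_OP // → 2 // 31 = 0. Stack: [0]
STORE_FAST n → n=0. Stack: []
LOAD_FAST_LOAD_FAST b,w → push 31,0. Stack: [31, 0]
COMPARE_OP bool(<=) → 31 vs 0 = False. Stack: [False]
POP_JUMP_IF_FALSE → pop False; jump. Stack: []
LOAD_CONST → push 8. Stack: [8]
LOAD_FAST a → push -3. Stack: [8, -3]
BINARY_OP + → 8 + -3 = 5. Stack: [5]
LOAD_FAST a → push -3. Stack: [5, -3]
BINARY_OP % → 5 % -3 = -1. Stack: [-1]
STORE_FAST k → k=-1. Stack: []
LOAD_FAST k → push -1. Stack: [-1]
RETURN_VALUE → return -1.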